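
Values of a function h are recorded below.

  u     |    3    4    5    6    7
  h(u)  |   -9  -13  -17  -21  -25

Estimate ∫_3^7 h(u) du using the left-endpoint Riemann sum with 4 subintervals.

Δu = 1.
Sum = 1·[(-9) + (-13) + (-17) + (-21)] = -60.

-60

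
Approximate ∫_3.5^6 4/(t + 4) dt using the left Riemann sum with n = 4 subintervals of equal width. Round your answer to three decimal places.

Δt = (6 − 3.5)/4 = 0.625.
Left endpoints: 3.5, 4.125, 4.75, 5.375.
f(3.5) = 8/15, f(4.125) = 32/65, f(4.75) = 16/35, f(5.375) = 32/75.
Sum = Δt · [f(3.5) + f(4.125) + f(4.75) + f(5.375)].
Sum ≈ 1.193.

1.193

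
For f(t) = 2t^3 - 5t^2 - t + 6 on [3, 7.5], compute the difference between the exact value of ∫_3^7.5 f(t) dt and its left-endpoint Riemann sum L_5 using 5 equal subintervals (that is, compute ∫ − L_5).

230.95125

Exact integral: ∫_3^7.5 f(t) dt = 886.78125.
L_5 = 655.83.
Error = 886.78125 − 655.83 = 230.95125.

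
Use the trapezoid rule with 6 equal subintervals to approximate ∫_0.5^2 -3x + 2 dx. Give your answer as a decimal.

Δx = (2 − 0.5)/6 = 0.25.
f(0.5) = 0.5, f(0.75) = -0.25, f(1) = -1, f(1.25) = -1.75, f(1.5) = -2.5, f(1.75) = -3.25, f(2) = -4.
T_6 = (Δx/2)·[f(x_0) + 2f(x_1) + ... + 2f(x_{5}) + f(x_6)].
Sum = -2.625.

-2.625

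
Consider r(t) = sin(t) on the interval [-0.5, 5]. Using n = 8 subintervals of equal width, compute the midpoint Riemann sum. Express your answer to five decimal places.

Δt = (5 − (-0.5))/8 = 0.6875.
Midpoints: -0.15625, 0.53125, 1.21875, 1.90625, 2.59375, 3.28125, 3.96875, 4.65625.
r(-0.15625) ≈ -0.15561, r(0.53125) ≈ 0.50661, r(1.21875) ≈ 0.93867, r(1.90625) ≈ 0.94426, r(2.59375) ≈ 0.52085, r(3.28125) ≈ -0.13920, r(3.96875) ≈ -0.73601, r(4.65625) ≈ -0.99842.
Sum = Δt · [r(-0.15625) + r(0.53125) + r(1.21875) + ...].
Sum ≈ 0.60578.

0.60578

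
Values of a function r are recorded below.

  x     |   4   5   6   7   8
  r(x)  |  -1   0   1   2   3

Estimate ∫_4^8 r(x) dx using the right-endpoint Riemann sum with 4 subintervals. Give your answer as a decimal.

6

Δx = 1.
Sum = 1·[0 + 1 + 2 + 3] = 6.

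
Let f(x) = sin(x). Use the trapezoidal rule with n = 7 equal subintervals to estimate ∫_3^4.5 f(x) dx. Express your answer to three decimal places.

Δx = (4.5 − 3)/7 = 3/14.
f(3) ≈ 0.141, f(45/14) ≈ -0.073, f(24/7) ≈ -0.283, f(51/14) ≈ -0.481, f(27/7) ≈ -0.656, f(57/14) ≈ -0.802, f(30/7) ≈ -0.910, f(4.5) ≈ -0.978.
T_7 = (Δx/2)·[f(x_0) + 2f(x_1) + ... + 2f(x_{6}) + f(x_7)].
Sum ≈ -0.776.

-0.776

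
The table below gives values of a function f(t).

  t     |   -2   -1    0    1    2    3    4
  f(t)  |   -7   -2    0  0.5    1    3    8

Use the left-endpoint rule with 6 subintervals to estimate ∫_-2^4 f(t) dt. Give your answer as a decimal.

Δt = 1.
Sum = 1·[(-7) + (-2) + 0 + 0.5 + 1 + 3] = -4.5.

-4.5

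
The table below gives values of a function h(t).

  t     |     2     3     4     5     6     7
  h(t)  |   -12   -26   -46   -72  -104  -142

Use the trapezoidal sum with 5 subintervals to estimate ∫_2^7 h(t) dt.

Δt = 1.
T_5 = (1/2)·[(-12) + 2·(-26) + 2·(-46) + 2·(-72) + 2·(-104) + (-142)] = -325.

-325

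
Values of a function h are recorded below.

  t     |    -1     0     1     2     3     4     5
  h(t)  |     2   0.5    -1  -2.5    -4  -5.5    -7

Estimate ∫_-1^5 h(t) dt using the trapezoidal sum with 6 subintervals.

Δt = 1.
T_6 = (1/2)·[2 + 2·0.5 + 2·(-1) + 2·(-2.5) + 2·(-4) + 2·(-5.5) + (-7)] = -15.

-15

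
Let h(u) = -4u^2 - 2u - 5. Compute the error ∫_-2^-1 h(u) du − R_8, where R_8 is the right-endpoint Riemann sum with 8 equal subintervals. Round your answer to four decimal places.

Exact integral: ∫_-2^-1 h(u) du ≈ -11.333333.
R_8 = -10.71875.
Error ≈ -11.333333 − (-10.71875) ≈ -0.6146.

-0.6146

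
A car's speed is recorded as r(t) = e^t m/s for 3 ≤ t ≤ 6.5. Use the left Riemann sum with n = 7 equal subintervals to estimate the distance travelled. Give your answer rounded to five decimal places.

Δt = (6.5 − 3)/7 = 0.5.
Left endpoints: 3, 3.5, 4, 4.5, 5, 5.5, 6.
r(3) ≈ 20.08554, r(3.5) ≈ 33.11545, r(4) ≈ 54.59815, r(4.5) ≈ 90.01713, r(5) ≈ 148.41316, r(5.5) ≈ 244.69193, r(6) ≈ 403.42879.
Sum = Δt · [r(3) + r(3.5) + r(4) + ...].
Sum ≈ 497.17508.

497.17508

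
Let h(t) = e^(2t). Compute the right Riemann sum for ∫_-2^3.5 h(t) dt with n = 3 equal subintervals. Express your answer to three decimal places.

2063.199

Δt = (3.5 − (-2))/3 = 11/6.
Right endpoints: -1/6, 5/3, 3.5.
h(-1/6) ≈ 0.717, h(5/3) ≈ 28.032, h(3.5) ≈ 1096.633.
Sum = Δt · [h(-1/6) + h(5/3) + h(3.5)].
Sum ≈ 2063.199.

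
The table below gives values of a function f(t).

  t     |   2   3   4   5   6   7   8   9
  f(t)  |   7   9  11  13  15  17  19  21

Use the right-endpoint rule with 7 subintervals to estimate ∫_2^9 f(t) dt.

105

Δt = 1.
Sum = 1·[9 + 11 + 13 + 15 + 17 + 19 + 21] = 105.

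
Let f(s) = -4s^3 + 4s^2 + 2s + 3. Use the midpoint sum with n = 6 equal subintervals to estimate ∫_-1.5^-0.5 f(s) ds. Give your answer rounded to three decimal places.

10.296

Δs = (-0.5 − (-1.5))/6 = 1/6.
Midpoints: -17/12, -1.25, -13/12, -11/12, -0.75, -7/12.
f(-17/12) = 8453/432, f(-1.25) = 14.5625, f(-13/12) = 4585/432, f(-11/12) = 3287/432, f(-0.75) = 5.4375, f(-7/12) = 1723/432.
Sum = Δs · [f(-17/12) + f(-1.25) + f(-13/12) + ...].
Sum ≈ 10.296.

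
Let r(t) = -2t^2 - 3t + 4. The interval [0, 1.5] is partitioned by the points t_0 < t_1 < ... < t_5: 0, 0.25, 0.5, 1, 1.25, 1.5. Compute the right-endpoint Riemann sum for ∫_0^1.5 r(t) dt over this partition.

Subinterval widths: 0.25, 0.25, 0.5, 0.25, 0.25.
Right endpoints: 0.25, 0.5, 1, 1.25, 1.5.
r(0.25) = 3.125, r(0.5) = 2, r(1) = -1, r(1.25) = -2.875, r(1.5) = -5.
Sum = Σ Δt_i · r(t_i).
Sum = -1.1875.

-1.1875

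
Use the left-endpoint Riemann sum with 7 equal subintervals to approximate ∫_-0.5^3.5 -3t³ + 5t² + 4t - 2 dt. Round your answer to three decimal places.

-11.541

Δt = (3.5 − (-0.5))/7 = 4/7.
Left endpoints: -0.5, 1/14, 9/14, 17/14, 25/14, 33/14, 41/14.
f(-0.5) = -2.375, f(1/14) = -4637/2744, f(9/14) = 5051/2744, f(17/14) = 13331/2744, f(25/14) = 10987/2744, f(33/14) = -11197/2744, f(41/14) = -62437/2744.
Sum = Δt · [f(-0.5) + f(1/14) + f(9/14) + ...].
Sum ≈ -11.541.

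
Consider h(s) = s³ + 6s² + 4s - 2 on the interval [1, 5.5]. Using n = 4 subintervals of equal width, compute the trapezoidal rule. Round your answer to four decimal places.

Δs = (5.5 − 1)/4 = 1.125.
h(1) = 9, h(2.125) = 22113/512, h(3.25) = 108.703125, h(4.375) = 109611/512, h(5.5) = 367.875.
T_4 = (Δs/2)·[h(s_0) + 2h(s_1) + 2h(s_2) + 2h(s_3) + h(s_4)].
Sum ≈ 623.7158.

623.7158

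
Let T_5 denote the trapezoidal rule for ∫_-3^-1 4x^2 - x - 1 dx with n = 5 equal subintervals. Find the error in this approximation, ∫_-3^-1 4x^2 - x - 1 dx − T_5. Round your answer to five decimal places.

Exact integral: ∫_-3^-1 f(x) dx ≈ 36.6666667.
T_5 = 36.88.
Error ≈ 36.6666667 − 36.88 ≈ -0.21333.

-0.21333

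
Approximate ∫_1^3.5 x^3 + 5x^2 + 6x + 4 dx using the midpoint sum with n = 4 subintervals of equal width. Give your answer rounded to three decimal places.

Δx = (3.5 − 1)/4 = 0.625.
Midpoints: 1.3125, 1.9375, 2.5625, 3.1875.
f(1.3125) = 93181/4096, f(1.9375) = 170671/4096, f(2.5625) = 282761/4096, f(3.1875) = 435451/4096.
Sum = Δx · [f(1.3125) + f(1.9375) + f(2.5625) + f(3.1875)].
Sum ≈ 149.851.

149.851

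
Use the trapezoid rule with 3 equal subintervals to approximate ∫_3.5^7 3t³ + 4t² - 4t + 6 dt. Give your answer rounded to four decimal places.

2076.5613

Δt = (7 − 3.5)/3 = 7/6.
f(3.5) = 169.625, f(14/3) = 1138/3, f(35/6) = 51427/72, f(7) = 1203.
T_3 = (Δt/2)·[f(t_0) + 2f(t_1) + 2f(t_2) + f(t_3)].
Sum ≈ 2076.5613.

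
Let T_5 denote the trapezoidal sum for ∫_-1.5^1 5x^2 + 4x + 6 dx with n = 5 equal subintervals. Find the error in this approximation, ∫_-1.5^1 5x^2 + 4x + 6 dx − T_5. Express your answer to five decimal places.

Exact integral: ∫_-1.5^1 f(x) dx ≈ 19.7916667.
T_5 = 20.3125.
Error ≈ 19.7916667 − 20.3125 ≈ -0.52083.

-0.52083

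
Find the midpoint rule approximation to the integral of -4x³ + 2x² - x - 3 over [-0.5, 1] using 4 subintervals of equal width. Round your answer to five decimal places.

Δx = (1 − (-0.5))/4 = 0.375.
Midpoints: -0.3125, 0.0625, 0.4375, 0.8125.
f(-0.3125) = -2427/1024, f(0.0625) = -3129/1024, f(0.4375) = -3471/1024, f(0.8125) = -4749/1024.
Sum = Δx · [f(-0.3125) + f(0.0625) + f(0.4375) + f(0.8125)].
Sum ≈ -5.04492.

-5.04492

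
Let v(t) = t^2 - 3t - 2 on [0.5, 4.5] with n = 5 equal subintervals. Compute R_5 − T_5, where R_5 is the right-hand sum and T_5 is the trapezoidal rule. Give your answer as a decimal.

3.2

R_5 = -4.04.
T_5 = -7.24.
R_5 − T_5 = 3.2.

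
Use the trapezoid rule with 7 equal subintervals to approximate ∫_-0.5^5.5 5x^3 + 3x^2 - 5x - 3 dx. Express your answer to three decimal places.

1247.005

Δx = (5.5 − (-0.5))/7 = 6/7.
f(-0.5) = -0.375, f(5/14) = -11457/2744, f(17/14) = 11811/2744, f(29/14) = 120615/2744, f(41/14) = 366795/2744, f(53/14) = 802191/2744, f(65/14) = 1478643/2744, f(5.5) = 892.125.
T_7 = (Δx/2)·[f(x_0) + 2f(x_1) + ... + 2f(x_{6}) + f(x_7)].
Sum ≈ 1247.005.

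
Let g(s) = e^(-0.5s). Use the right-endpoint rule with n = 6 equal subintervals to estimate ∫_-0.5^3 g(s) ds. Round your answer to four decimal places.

1.8274

Δs = (3 − (-0.5))/6 = 7/12.
Right endpoints: 1/12, 2/3, 1.25, 11/6, 29/12, 3.
g(1/12) ≈ 0.9592, g(2/3) ≈ 0.7165, g(1.25) ≈ 0.5353, g(11/6) ≈ 0.3998, g(29/12) ≈ 0.2987, g(3) ≈ 0.2231.
Sum = Δs · [g(1/12) + g(2/3) + g(1.25) + ...].
Sum ≈ 1.8274.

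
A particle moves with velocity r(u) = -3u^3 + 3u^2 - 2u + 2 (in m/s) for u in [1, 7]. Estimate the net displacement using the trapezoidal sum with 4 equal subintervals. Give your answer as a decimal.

Δu = (7 − 1)/4 = 1.5.
r(1) = 0, r(2.5) = -31.125, r(4) = -150, r(5.5) = -417.375, r(7) = -894.
T_4 = (Δu/2)·[r(u_0) + 2r(u_1) + 2r(u_2) + 2r(u_3) + r(u_4)].
Sum = -1568.25.

-1568.25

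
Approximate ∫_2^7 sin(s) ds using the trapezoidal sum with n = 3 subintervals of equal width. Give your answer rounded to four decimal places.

Δs = (7 − 2)/3 = 5/3.
f(2) ≈ 0.9093, f(11/3) ≈ -0.5013, f(16/3) ≈ -0.8133, f(7) ≈ 0.6570.
T_3 = (Δs/2)·[f(s_0) + 2f(s_1) + 2f(s_2) + f(s_3)].
Sum ≈ -0.8858.

-0.8858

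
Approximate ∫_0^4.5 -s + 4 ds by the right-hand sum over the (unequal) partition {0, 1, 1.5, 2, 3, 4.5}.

Subinterval widths: 1, 0.5, 0.5, 1, 1.5.
Right endpoints: 1, 1.5, 2, 3, 4.5.
f(1) = 3, f(1.5) = 2.5, f(2) = 2, f(3) = 1, f(4.5) = -0.5.
Sum = Σ Δs_i · f(s_i).
Sum = 5.5.

5.5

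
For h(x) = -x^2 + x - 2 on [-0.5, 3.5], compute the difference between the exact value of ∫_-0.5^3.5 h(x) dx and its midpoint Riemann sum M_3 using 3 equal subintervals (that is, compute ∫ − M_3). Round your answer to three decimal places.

-0.593

Exact integral: ∫_-0.5^3.5 h(x) dx ≈ -16.33333.
M_3 ≈ -15.74074.
Error ≈ -16.33333 − (-15.74074) ≈ -0.593.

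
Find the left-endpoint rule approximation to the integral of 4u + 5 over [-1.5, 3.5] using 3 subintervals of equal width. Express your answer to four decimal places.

28.3333

Δu = (3.5 − (-1.5))/3 = 5/3.
Left endpoints: -1.5, 1/6, 11/6.
f(-1.5) = -1, f(1/6) = 17/3, f(11/6) = 37/3.
Sum = Δu · [f(-1.5) + f(1/6) + f(11/6)].
Sum ≈ 28.3333.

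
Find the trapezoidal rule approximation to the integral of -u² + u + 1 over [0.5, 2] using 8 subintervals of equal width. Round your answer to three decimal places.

Δu = (2 − 0.5)/8 = 0.1875.
f(0.5) = 1.25, f(0.6875) = 1.21484375, f(0.875) = 1.109375, f(1.0625) = 0.93359375, f(1.25) = 0.6875, f(1.4375) = 0.37109375, f(1.625) = -0.015625, f(1.8125) = -0.47265625, f(2) = -1.
T_8 = (Δu/2)·[f(u_0) + 2f(u_1) + ... + 2f(u_{7}) + f(u_8)].
Sum ≈ 0.741.

0.741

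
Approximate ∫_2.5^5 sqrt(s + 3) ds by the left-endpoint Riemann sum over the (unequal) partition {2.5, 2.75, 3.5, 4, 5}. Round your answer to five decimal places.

6.30524

Subinterval widths: 0.25, 0.75, 0.5, 1.
Left endpoints: 2.5, 2.75, 3.5, 4.
f(2.5) ≈ 2.34521, f(2.75) ≈ 2.39792, f(3.5) ≈ 2.54951, f(4) ≈ 2.64575.
Sum = Σ Δs_i · f(s_i).
Sum ≈ 6.30524.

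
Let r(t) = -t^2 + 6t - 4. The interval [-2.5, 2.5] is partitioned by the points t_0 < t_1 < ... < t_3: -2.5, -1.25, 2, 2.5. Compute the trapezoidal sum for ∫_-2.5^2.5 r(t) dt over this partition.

Subinterval widths: 1.25, 3.25, 0.5.
r(-2.5) = -25.25, r(-1.25) = -13.0625, r(2) = 4, r(2.5) = 4.75.
On each subinterval the trapezoid contributes (Δt_i/2)·[r(t_{i-1}) + r(t_i)].
Sum = -36.484375.

-36.484375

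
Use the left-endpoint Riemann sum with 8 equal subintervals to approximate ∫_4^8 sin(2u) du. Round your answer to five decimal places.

0.69098

Δu = (8 − 4)/8 = 0.5.
Left endpoints: 4, 4.5, 5, 5.5, 6, 6.5, 7, 7.5.
f(4) ≈ 0.98936, f(4.5) ≈ 0.41212, f(5) ≈ -0.54402, f(5.5) ≈ -0.99999, f(6) ≈ -0.53657, f(6.5) ≈ 0.42017, f(7) ≈ 0.99061, f(7.5) ≈ 0.65029.
Sum = Δu · [f(4) + f(4.5) + f(5) + ...].
Sum ≈ 0.69098.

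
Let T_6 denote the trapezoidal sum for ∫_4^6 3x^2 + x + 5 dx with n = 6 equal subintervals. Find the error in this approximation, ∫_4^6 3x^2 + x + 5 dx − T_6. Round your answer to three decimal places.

-0.111

Exact integral: ∫_4^6 f(x) dx = 172.
T_6 ≈ 172.11111.
Error ≈ 172 − 172.11111 ≈ -0.111.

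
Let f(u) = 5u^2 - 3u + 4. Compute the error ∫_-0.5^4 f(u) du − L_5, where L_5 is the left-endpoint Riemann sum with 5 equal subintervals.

Exact integral: ∫_-0.5^4 f(u) du = 101.25.
L_5 = 74.925.
Error = 101.25 − 74.925 = 26.325.

26.325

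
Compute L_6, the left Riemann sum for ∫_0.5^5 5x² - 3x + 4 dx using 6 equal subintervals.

Δx = (5 − 0.5)/6 = 0.75.
Left endpoints: 0.5, 1.25, 2, 2.75, 3.5, 4.25.
f(0.5) = 3.75, f(1.25) = 8.0625, f(2) = 18, f(2.75) = 33.5625, f(3.5) = 54.75, f(4.25) = 81.5625.
Sum = Δx · [f(0.5) + f(1.25) + f(2) + ...].
Sum = 149.765625.

149.765625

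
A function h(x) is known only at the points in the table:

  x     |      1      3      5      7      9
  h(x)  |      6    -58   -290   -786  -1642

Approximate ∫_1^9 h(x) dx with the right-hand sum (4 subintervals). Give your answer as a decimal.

Δx = 2.
Sum = 2·[(-58) + (-290) + (-786) + (-1642)] = -5552.

-5552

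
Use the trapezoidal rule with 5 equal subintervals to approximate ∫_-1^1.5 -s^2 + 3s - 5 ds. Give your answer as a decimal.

Δs = (1.5 − (-1))/5 = 0.5.
f(-1) = -9, f(-0.5) = -6.75, f(0) = -5, f(0.5) = -3.75, f(1) = -3, f(1.5) = -2.75.
T_5 = (Δs/2)·[f(s_0) + 2f(s_1) + ... + 2f(s_{4}) + f(s_5)].
Sum = -12.1875.

-12.1875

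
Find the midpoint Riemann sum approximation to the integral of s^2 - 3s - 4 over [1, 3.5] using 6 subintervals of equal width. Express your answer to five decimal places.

Δs = (3.5 − 1)/6 = 5/12.
Midpoints: 29/24, 1.625, 49/24, 59/24, 2.875, 79/24.
f(29/24) = -3551/576, f(1.625) = -6.234375, f(49/24) = -3431/576, f(59/24) = -3071/576, f(2.875) = -4.359375, f(79/24) = -1751/576.
Sum = Δs · [f(29/24) + f(1.625) + f(49/24) + ...].
Sum ≈ -12.95284.

-12.95284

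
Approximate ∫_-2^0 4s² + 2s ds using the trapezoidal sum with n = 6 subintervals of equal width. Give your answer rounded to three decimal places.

6.815

Δs = (0 − (-2))/6 = 1/3.
f(-2) = 12, f(-5/3) = 70/9, f(-4/3) = 40/9, f(-1) = 2, f(-2/3) = 4/9, f(-1/3) = -2/9, f(0) = 0.
T_6 = (Δs/2)·[f(s_0) + 2f(s_1) + ... + 2f(s_{5}) + f(s_6)].
Sum ≈ 6.815.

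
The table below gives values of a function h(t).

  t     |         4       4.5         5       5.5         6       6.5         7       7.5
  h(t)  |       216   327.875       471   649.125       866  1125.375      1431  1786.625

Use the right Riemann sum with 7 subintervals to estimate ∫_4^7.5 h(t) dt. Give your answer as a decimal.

3328.5

Δt = 0.5.
Sum = 0.5·[327.875 + 471 + 649.125 + 866 + 1125.375 + 1431 + 1786.625] = 3328.5.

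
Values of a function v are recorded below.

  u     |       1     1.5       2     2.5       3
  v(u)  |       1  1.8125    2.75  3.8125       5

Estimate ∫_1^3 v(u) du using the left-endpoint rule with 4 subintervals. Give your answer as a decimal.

Δu = 0.5.
Sum = 0.5·[1 + 1.8125 + 2.75 + 3.8125] = 4.6875.

4.6875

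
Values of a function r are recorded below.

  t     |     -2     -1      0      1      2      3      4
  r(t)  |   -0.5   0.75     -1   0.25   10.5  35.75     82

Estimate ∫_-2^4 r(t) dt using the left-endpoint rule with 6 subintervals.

45.75

Δt = 1.
Sum = 1·[(-0.5) + 0.75 + (-1) + 0.25 + 10.5 + 35.75] = 45.75.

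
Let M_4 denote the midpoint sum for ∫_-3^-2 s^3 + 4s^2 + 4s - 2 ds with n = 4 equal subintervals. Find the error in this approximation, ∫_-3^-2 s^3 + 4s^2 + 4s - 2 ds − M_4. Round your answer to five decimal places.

Exact integral: ∫_-3^-2 f(s) ds ≈ -2.9166667.
M_4 = -2.8984375.
Error ≈ -2.9166667 − (-2.8984375) ≈ -0.01823.

-0.01823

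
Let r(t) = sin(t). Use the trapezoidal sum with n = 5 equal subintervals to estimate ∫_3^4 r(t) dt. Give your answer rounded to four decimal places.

-0.3352

Δt = (4 − 3)/5 = 0.2.
r(3) ≈ 0.1411, r(3.2) ≈ -0.0584, r(3.4) ≈ -0.2555, r(3.6) ≈ -0.4425, r(3.8) ≈ -0.6119, r(4) ≈ -0.7568.
T_5 = (Δt/2)·[r(t_0) + 2r(t_1) + ... + 2r(t_{4}) + r(t_5)].
Sum ≈ -0.3352.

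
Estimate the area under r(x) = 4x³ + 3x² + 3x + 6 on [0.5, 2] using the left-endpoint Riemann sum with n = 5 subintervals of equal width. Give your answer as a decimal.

31.755

Δx = (2 − 0.5)/5 = 0.3.
Left endpoints: 0.5, 0.8, 1.1, 1.4, 1.7.
r(0.5) = 8.75, r(0.8) = 12.368, r(1.1) = 18.254, r(1.4) = 27.056, r(1.7) = 39.422.
Sum = Δx · [r(0.5) + r(0.8) + r(1.1) + r(1.4) + r(1.7)].
Sum = 31.755.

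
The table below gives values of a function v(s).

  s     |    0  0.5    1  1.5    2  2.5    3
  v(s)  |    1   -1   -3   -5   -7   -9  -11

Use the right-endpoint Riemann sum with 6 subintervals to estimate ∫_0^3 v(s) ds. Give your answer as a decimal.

-18

Δs = 0.5.
Sum = 0.5·[(-1) + (-3) + (-5) + (-7) + (-9) + (-11)] = -18.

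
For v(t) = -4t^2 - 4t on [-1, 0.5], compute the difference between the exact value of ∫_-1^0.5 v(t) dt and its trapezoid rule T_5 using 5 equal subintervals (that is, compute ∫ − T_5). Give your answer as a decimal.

Exact integral: ∫_-1^0.5 v(t) dt = 0.
T_5 = -0.09.
Error = 0 − (-0.09) = 0.09.

0.09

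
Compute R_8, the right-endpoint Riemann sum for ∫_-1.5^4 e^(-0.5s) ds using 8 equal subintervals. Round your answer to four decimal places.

Δs = (4 − (-1.5))/8 = 0.6875.
Right endpoints: -0.8125, -0.125, 0.5625, 1.25, 1.9375, 2.625, 3.3125, 4.
f(-0.8125) ≈ 1.5012, f(-0.125) ≈ 1.0645, f(0.5625) ≈ 0.7548, f(1.25) ≈ 0.5353, f(1.9375) ≈ 0.3796, f(2.625) ≈ 0.2691, f(3.3125) ≈ 0.1909, f(4) ≈ 0.1353.
Sum = Δs · [f(-0.8125) + f(-0.125) + f(0.5625) + ...].
Sum ≈ 3.3211.

3.3211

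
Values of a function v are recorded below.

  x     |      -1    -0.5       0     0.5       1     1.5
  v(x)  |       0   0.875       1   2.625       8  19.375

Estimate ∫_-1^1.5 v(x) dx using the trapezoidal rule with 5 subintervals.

Δx = 0.5.
T_5 = (0.5/2)·[0 + 2·0.875 + 2·1 + 2·2.625 + 2·8 + 19.375] = 11.09375.

11.09375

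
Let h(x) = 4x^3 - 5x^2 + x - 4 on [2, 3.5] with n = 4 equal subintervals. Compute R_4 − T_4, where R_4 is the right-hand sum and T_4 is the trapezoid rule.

18.703125

R_4 = 93.75.
T_4 = 75.046875.
R_4 − T_4 = 18.703125.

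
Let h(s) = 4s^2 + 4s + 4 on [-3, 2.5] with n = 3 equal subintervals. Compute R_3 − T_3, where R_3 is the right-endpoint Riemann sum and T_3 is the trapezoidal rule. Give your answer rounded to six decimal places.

R_3 ≈ 95.74074074.
T_3 ≈ 85.65740741.
R_3 − T_3 ≈ 10.083333.

10.083333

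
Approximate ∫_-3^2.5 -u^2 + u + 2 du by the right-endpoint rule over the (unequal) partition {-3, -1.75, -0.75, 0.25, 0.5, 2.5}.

-3.578125

Subinterval widths: 1.25, 1, 1, 0.25, 2.
Right endpoints: -1.75, -0.75, 0.25, 0.5, 2.5.
f(-1.75) = -2.8125, f(-0.75) = 0.6875, f(0.25) = 2.1875, f(0.5) = 2.25, f(2.5) = -1.75.
Sum = Σ Δu_i · f(u_i).
Sum = -3.578125.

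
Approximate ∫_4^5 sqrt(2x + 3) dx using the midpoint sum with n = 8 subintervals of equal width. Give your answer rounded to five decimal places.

3.46311

Δx = (5 − 4)/8 = 0.125.
Midpoints: 4.0625, 4.1875, 4.3125, 4.4375, 4.5625, 4.6875, 4.8125, 4.9375.
f(4.0625) ≈ 3.33542, f(4.1875) ≈ 3.37268, f(4.3125) ≈ 3.40955, f(4.4375) ≈ 3.44601, f(4.5625) ≈ 3.48210, f(4.6875) ≈ 3.51781, f(4.8125) ≈ 3.55317, f(4.9375) ≈ 3.58818.
Sum = Δx · [f(4.0625) + f(4.1875) + f(4.3125) + ...].
Sum ≈ 3.46311.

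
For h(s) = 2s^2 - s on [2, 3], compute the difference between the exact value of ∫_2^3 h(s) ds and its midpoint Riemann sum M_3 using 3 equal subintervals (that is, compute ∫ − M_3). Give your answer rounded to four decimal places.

Exact integral: ∫_2^3 h(s) ds ≈ 10.166667.
M_3 ≈ 10.148148.
Error ≈ 10.166667 − 10.148148 ≈ 0.0185.

0.0185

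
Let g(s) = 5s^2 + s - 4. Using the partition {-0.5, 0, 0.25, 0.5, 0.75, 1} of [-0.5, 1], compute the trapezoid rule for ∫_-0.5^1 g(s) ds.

Subinterval widths: 0.5, 0.25, 0.25, 0.25, 0.25.
g(-0.5) = -3.25, g(0) = -4, g(0.25) = -3.4375, g(0.5) = -2.25, g(0.75) = -0.4375, g(1) = 2.
On each subinterval the trapezoid contributes (Δs_i/2)·[g(s_{i-1}) + g(s_i)].
Sum = -3.59375.

-3.59375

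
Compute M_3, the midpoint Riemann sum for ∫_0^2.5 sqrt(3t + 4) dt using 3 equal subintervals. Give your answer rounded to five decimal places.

6.89728

Δt = (2.5 − 0)/3 = 5/6.
Midpoints: 5/12, 1.25, 25/12.
f(5/12) ≈ 2.29129, f(1.25) ≈ 2.78388, f(25/12) ≈ 3.20156.
Sum = Δt · [f(5/12) + f(1.25) + f(25/12)].
Sum ≈ 6.89728.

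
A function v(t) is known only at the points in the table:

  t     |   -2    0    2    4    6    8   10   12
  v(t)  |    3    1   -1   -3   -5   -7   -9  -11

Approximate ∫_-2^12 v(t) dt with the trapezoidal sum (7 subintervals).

Δt = 2.
T_7 = (2/2)·[3 + 2·1 + 2·(-1) + 2·(-3) + 2·(-5) + 2·(-7) + 2·(-9) + (-11)] = -56.

-56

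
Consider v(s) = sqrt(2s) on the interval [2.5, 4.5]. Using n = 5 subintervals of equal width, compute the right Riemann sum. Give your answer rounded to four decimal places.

5.4245

Δs = (4.5 − 2.5)/5 = 0.4.
Right endpoints: 2.9, 3.3, 3.7, 4.1, 4.5.
v(2.9) ≈ 2.4083, v(3.3) ≈ 2.5690, v(3.7) ≈ 2.7203, v(4.1) ≈ 2.8636, v(4.5) ≈ 3.0000.
Sum = Δs · [v(2.9) + v(3.3) + v(3.7) + v(4.1) + v(4.5)].
Sum ≈ 5.4245.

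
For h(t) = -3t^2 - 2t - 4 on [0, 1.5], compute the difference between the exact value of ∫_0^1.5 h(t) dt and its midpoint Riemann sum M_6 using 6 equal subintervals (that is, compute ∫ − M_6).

Exact integral: ∫_0^1.5 h(t) dt = -11.625.
M_6 = -11.6015625.
Error = -11.625 − (-11.6015625) = -0.0234375.

-0.0234375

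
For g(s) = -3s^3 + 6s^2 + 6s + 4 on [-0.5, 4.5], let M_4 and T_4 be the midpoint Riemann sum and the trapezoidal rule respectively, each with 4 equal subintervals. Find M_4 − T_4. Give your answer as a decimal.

23.4375

M_4 = -37.1875.
T_4 = -60.625.
M_4 − T_4 = 23.4375.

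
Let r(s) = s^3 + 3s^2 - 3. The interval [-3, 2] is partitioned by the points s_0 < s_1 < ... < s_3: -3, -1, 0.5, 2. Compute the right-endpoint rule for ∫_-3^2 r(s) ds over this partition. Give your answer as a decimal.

Subinterval widths: 2, 1.5, 1.5.
Right endpoints: -1, 0.5, 2.
r(-1) = -1, r(0.5) = -2.125, r(2) = 17.
Sum = Σ Δs_i · r(s_i).
Sum = 20.3125.

20.3125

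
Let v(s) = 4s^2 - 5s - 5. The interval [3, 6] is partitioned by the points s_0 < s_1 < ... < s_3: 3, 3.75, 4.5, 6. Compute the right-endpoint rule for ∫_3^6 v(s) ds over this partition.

Subinterval widths: 0.75, 0.75, 1.5.
Right endpoints: 3.75, 4.5, 6.
v(3.75) = 32.5, v(4.5) = 53.5, v(6) = 109.
Sum = Σ Δs_i · v(s_i).
Sum = 228.

228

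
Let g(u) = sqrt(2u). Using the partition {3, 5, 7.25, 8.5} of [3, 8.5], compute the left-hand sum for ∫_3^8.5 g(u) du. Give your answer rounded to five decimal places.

Subinterval widths: 2, 2.25, 1.25.
Left endpoints: 3, 5, 7.25.
g(3) ≈ 2.44949, g(5) ≈ 3.16228, g(7.25) ≈ 3.80789.
Sum = Σ Δu_i · g(u_i).
Sum ≈ 16.77396.

16.77396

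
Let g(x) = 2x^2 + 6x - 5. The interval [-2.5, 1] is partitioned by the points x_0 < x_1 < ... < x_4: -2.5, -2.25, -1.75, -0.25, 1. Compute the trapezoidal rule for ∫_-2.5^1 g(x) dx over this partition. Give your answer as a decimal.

Subinterval widths: 0.25, 0.5, 1.5, 1.25.
g(-2.5) = -7.5, g(-2.25) = -8.375, g(-1.75) = -9.375, g(-0.25) = -6.375, g(1) = 3.
On each subinterval the trapezoid contributes (Δx_i/2)·[g(x_{i-1}) + g(x_i)].
Sum = -20.34375.

-20.34375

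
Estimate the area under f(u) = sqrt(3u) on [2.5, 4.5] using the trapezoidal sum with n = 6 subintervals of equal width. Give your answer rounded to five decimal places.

6.45706

Δu = (4.5 − 2.5)/6 = 1/3.
f(2.5) ≈ 2.73861, f(17/6) ≈ 2.91548, f(19/6) ≈ 3.08221, f(3.5) ≈ 3.24037, f(23/6) ≈ 3.39116, f(25/6) ≈ 3.53553, f(4.5) ≈ 3.67423.
T_6 = (Δu/2)·[f(u_0) + 2f(u_1) + ... + 2f(u_{5}) + f(u_6)].
Sum ≈ 6.45706.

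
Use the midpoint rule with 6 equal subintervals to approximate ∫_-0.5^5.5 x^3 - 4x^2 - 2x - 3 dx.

Δx = (5.5 − (-0.5))/6 = 1.
Midpoints: 0, 1, 2, 3, 4, 5.
f(0) = -3, f(1) = -8, f(2) = -15, f(3) = -18, f(4) = -11, f(5) = 12.
Sum = Δx · [f(0) + f(1) + f(2) + ...].
Sum = -43.

-43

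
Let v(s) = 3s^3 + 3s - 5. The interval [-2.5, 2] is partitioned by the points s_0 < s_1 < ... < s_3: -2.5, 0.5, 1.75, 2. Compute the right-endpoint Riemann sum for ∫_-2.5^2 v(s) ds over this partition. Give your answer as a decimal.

17.28515625

Subinterval widths: 3, 1.25, 0.25.
Right endpoints: 0.5, 1.75, 2.
v(0.5) = -3.125, v(1.75) = 16.328125, v(2) = 25.
Sum = Σ Δs_i · v(s_i).
Sum = 17.28515625.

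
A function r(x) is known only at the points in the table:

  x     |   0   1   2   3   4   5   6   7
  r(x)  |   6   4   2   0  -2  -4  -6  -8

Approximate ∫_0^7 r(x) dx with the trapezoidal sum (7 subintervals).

-7

Δx = 1.
T_7 = (1/2)·[6 + 2·4 + 2·2 + 2·0 + 2·(-2) + 2·(-4) + 2·(-6) + (-8)] = -7.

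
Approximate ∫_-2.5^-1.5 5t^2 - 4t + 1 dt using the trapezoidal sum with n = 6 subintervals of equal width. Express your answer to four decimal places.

Δt = (-1.5 − (-2.5))/6 = 1/6.
f(-2.5) = 42.25, f(-7/3) = 338/9, f(-13/6) = 1193/36, f(-2) = 29, f(-11/6) = 905/36, f(-5/3) = 194/9, f(-1.5) = 18.25.
T_6 = (Δt/2)·[f(t_0) + 2f(t_1) + ... + 2f(t_{5}) + f(t_6)].
Sum ≈ 29.4398.

29.4398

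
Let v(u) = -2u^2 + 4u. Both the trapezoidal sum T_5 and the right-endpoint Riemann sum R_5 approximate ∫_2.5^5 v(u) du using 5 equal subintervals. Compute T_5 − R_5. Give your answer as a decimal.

6.875

T_5 = -35.625.
R_5 = -42.5.
T_5 − R_5 = 6.875.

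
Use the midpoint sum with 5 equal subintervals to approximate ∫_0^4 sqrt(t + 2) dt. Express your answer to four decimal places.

Δt = (4 − 0)/5 = 0.8.
Midpoints: 0.4, 1.2, 2, 2.8, 3.6.
f(0.4) ≈ 1.5492, f(1.2) ≈ 1.7889, f(2) ≈ 2.0000, f(2.8) ≈ 2.1909, f(3.6) ≈ 2.3664.
Sum = Δt · [f(0.4) + f(1.2) + f(2) + f(2.8) + f(3.6)].
Sum ≈ 7.9163.

7.9163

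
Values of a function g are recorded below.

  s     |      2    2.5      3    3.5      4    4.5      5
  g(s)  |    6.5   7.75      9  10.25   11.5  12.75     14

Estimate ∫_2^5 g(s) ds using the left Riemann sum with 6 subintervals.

Δs = 0.5.
Sum = 0.5·[6.5 + 7.75 + 9 + 10.25 + 11.5 + 12.75] = 28.875.

28.875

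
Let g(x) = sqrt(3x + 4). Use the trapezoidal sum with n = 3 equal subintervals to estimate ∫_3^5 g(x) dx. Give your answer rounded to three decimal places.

Δx = (5 − 3)/3 = 2/3.
g(3) ≈ 3.606, g(11/3) ≈ 3.873, g(13/3) ≈ 4.123, g(5) ≈ 4.359.
T_3 = (Δx/2)·[g(x_0) + 2g(x_1) + 2g(x_2) + g(x_3)].
Sum ≈ 7.986.

7.986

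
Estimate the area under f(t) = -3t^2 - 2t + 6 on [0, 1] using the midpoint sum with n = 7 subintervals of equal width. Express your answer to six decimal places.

Δt = (1 − 0)/7 = 1/7.
Midpoints: 1/14, 3/14, 5/14, 0.5, 9/14, 11/14, 13/14.
f(1/14) = 1145/196, f(3/14) = 1065/196, f(5/14) = 961/196, f(0.5) = 4.25, f(9/14) = 681/196, f(11/14) = 505/196, f(13/14) = 305/196.
Sum = Δt · [f(1/14) + f(3/14) + f(5/14) + ...].
Sum ≈ 4.005102.

4.005102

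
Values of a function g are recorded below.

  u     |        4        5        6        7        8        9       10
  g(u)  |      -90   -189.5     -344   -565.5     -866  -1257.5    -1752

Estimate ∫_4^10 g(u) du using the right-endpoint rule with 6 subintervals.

Δu = 1.
Sum = 1·[(-189.5) + (-344) + (-565.5) + (-866) + (-1257.5) + (-1752)] = -4974.5.

-4974.5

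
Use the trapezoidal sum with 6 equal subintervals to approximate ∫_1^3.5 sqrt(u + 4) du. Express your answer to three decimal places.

Δu = (3.5 − 1)/6 = 5/12.
f(1) ≈ 2.236, f(17/12) ≈ 2.327, f(11/6) ≈ 2.415, f(2.25) ≈ 2.500, f(8/3) ≈ 2.582, f(37/12) ≈ 2.661, f(3.5) ≈ 2.739.
T_6 = (Δu/2)·[f(u_0) + 2f(u_1) + ... + 2f(u_{5}) + f(u_6)].
Sum ≈ 6.239.

6.239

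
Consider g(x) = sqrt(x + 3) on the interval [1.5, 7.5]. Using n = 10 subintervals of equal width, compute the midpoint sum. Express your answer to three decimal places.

Δx = (7.5 − 1.5)/10 = 0.6.
Midpoints: 1.8, 2.4, 3, 3.6, 4.2, 4.8, 5.4, 6, 6.6, 7.2.
g(1.8) ≈ 2.191, g(2.4) ≈ 2.324, g(3) ≈ 2.449, g(3.6) ≈ 2.569, g(4.2) ≈ 2.683, g(4.8) ≈ 2.793, g(5.4) ≈ 2.898, g(6) ≈ 3.000, g(6.6) ≈ 3.098, g(7.2) ≈ 3.194.
Sum = Δx · [g(1.8) + g(2.4) + g(3) + ...].
Sum ≈ 16.320.

16.320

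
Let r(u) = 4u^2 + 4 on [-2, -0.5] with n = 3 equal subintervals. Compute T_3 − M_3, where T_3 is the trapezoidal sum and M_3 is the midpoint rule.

T_3 = 16.75.
M_3 = 16.375.
T_3 − M_3 = 0.375.

0.375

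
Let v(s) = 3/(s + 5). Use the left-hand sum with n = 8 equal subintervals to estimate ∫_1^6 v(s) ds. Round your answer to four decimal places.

1.8913

Δs = (6 − 1)/8 = 0.625.
Left endpoints: 1, 1.625, 2.25, 2.875, 3.5, 4.125, 4.75, 5.375.
v(1) = 0.5, v(1.625) = 24/53, v(2.25) = 12/29, v(2.875) = 8/21, v(3.5) = 6/17, v(4.125) = 24/73, v(4.75) = 4/13, v(5.375) = 24/83.
Sum = Δs · [v(1) + v(1.625) + v(2.25) + ...].
Sum ≈ 1.8913.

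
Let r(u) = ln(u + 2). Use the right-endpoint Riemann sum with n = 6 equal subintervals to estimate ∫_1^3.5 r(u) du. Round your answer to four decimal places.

3.7044

Δu = (3.5 − 1)/6 = 5/12.
Right endpoints: 17/12, 11/6, 2.25, 8/3, 37/12, 3.5.
r(17/12) ≈ 1.2287, r(11/6) ≈ 1.3437, r(2.25) ≈ 1.4469, r(8/3) ≈ 1.5404, r(37/12) ≈ 1.6260, r(3.5) ≈ 1.7047.
Sum = Δu · [r(17/12) + r(11/6) + r(2.25) + ...].
Sum ≈ 3.7044.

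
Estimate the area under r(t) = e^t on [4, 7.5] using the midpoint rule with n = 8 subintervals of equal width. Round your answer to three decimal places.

1739.538

Δt = (7.5 − 4)/8 = 0.4375.
Midpoints: 4.21875, 4.65625, 5.09375, 5.53125, 5.96875, 6.40625, 6.84375, 7.28125.
r(4.21875) ≈ 67.948, r(4.65625) ≈ 105.241, r(5.09375) ≈ 163.000, r(5.53125) ≈ 252.459, r(5.96875) ≈ 391.017, r(6.40625) ≈ 605.618, r(6.84375) ≈ 938.000, r(7.28125) ≈ 1452.803.
Sum = Δt · [r(4.21875) + r(4.65625) + r(5.09375) + ...].
Sum ≈ 1739.538.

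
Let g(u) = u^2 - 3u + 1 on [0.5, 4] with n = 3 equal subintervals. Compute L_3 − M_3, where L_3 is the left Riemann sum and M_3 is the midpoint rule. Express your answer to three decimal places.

-1.872

L_3 ≈ -1.10185.
M_3 ≈ 0.76968.
L_3 − M_3 ≈ -1.872.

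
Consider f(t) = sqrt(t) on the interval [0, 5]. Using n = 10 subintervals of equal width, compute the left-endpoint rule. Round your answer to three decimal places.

Δt = (5 − 0)/10 = 0.5.
Left endpoints: 0, 0.5, 1, 1.5, 2, 2.5, 3, 3.5, 4, 4.5.
f(0) ≈ 0.000, f(0.5) ≈ 0.707, f(1) ≈ 1.000, f(1.5) ≈ 1.225, f(2) ≈ 1.414, f(2.5) ≈ 1.581, f(3) ≈ 1.732, f(3.5) ≈ 1.871, f(4) ≈ 2.000, f(4.5) ≈ 2.121.
Sum = Δt · [f(0) + f(0.5) + f(1) + ...].
Sum ≈ 6.826.

6.826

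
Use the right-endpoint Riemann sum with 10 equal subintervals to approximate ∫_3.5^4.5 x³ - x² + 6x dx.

Δx = (4.5 − 3.5)/10 = 0.1.
Right endpoints: 3.6, 3.7, 3.8, 3.9, 4, 4.1, 4.2, 4.3, 4.4, 4.5.
f(3.6) = 55.296, f(3.7) = 59.163, f(3.8) = 63.232, f(3.9) = 67.509, f(4) = 72, f(4.1) = 76.711, f(4.2) = 81.648, f(4.3) = 86.817, f(4.4) = 92.224, f(4.5) = 97.875.
Sum = Δx · [f(3.6) + f(3.7) + f(3.8) + ...].
Sum = 75.2475.

75.2475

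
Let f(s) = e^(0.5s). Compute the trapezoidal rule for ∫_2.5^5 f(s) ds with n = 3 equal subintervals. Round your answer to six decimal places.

17.635086

Δs = (5 − 2.5)/3 = 5/6.
f(2.5) ≈ 3.490343, f(10/3) ≈ 5.294490, f(25/6) ≈ 8.031195, f(5) ≈ 12.182494.
T_3 = (Δs/2)·[f(s_0) + 2f(s_1) + 2f(s_2) + f(s_3)].
Sum ≈ 17.635086.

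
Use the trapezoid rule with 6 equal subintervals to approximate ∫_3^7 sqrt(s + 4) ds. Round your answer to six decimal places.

11.973660

Δs = (7 − 3)/6 = 2/3.
f(3) ≈ 2.645751, f(11/3) ≈ 2.768875, f(13/3) ≈ 2.886751, f(5) ≈ 3.000000, f(17/3) ≈ 3.109126, f(19/3) ≈ 3.214550, f(7) ≈ 3.316625.
T_6 = (Δs/2)·[f(s_0) + 2f(s_1) + ... + 2f(s_{5}) + f(s_6)].
Sum ≈ 11.973660.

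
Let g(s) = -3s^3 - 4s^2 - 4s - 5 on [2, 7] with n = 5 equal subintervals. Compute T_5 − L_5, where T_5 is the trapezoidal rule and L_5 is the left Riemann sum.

-602.5

T_5 = -2387.5.
L_5 = -1785.
T_5 − L_5 = -602.5.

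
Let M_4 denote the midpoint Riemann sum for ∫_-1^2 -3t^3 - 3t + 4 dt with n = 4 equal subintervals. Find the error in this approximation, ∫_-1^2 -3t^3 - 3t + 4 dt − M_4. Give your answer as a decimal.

-0.6328125

Exact integral: ∫_-1^2 f(t) dt = -3.75.
M_4 = -3.1171875.
Error = -3.75 − (-3.1171875) = -0.6328125.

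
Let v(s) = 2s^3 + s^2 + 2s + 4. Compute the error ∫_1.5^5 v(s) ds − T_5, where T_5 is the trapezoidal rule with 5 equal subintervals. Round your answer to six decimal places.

-5.859583

Exact integral: ∫_1.5^5 v(s) ds ≈ 387.26041667.
T_5 = 393.12.
Error ≈ 387.26041667 − 393.12 ≈ -5.859583.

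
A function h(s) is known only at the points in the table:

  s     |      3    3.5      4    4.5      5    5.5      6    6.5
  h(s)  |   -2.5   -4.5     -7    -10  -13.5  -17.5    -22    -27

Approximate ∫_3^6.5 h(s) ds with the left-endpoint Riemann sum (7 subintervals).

-38.5

Δs = 0.5.
Sum = 0.5·[(-2.5) + (-4.5) + (-7) + (-10) + (-13.5) + (-17.5) + (-22)] = -38.5.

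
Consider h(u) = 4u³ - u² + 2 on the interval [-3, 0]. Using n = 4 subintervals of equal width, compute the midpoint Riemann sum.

Δu = (0 − (-3))/4 = 0.75.
Midpoints: -2.625, -1.875, -1.125, -0.375.
h(-2.625) = -77.2421875, h(-1.875) = -27.8828125, h(-1.125) = -4.9609375, h(-0.375) = 1.6484375.
Sum = Δu · [h(-2.625) + h(-1.875) + h(-1.125) + h(-0.375)].
Sum = -81.328125.

-81.328125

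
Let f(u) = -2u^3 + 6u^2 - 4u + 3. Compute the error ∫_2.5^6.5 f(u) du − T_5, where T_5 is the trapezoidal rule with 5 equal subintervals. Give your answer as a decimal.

8.96

Exact integral: ∫_2.5^6.5 f(u) du = -415.
T_5 = -423.96.
Error = -415 − (-423.96) = 8.96.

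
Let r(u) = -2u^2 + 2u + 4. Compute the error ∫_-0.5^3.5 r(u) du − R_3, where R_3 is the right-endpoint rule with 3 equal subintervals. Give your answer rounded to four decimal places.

13.0370

Exact integral: ∫_-0.5^3.5 r(u) du ≈ -0.666667.
R_3 ≈ -13.703704.
Error ≈ -0.666667 − (-13.703704) ≈ 13.0370.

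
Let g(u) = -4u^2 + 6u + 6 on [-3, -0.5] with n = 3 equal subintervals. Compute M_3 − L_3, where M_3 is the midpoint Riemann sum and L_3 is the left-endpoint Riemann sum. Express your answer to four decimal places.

22.5694

M_3 ≈ -46.504630.
L_3 ≈ -69.074074.
M_3 − L_3 ≈ 22.5694.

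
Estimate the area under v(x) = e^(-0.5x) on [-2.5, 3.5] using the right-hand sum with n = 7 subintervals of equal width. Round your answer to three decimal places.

5.313

Δx = (3.5 − (-2.5))/7 = 6/7.
Right endpoints: -23/14, -11/14, 1/14, 13/14, 25/14, 37/14, 3.5.
v(-23/14) ≈ 2.274, v(-11/14) ≈ 1.481, v(1/14) ≈ 0.965, v(13/14) ≈ 0.629, v(25/14) ≈ 0.409, v(37/14) ≈ 0.267, v(3.5) ≈ 0.174.
Sum = Δx · [v(-23/14) + v(-11/14) + v(1/14) + ...].
Sum ≈ 5.313.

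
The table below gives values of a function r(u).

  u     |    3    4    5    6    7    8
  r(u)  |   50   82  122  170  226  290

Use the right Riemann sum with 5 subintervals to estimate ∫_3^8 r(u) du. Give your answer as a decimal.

890

Δu = 1.
Sum = 1·[82 + 122 + 170 + 226 + 290] = 890.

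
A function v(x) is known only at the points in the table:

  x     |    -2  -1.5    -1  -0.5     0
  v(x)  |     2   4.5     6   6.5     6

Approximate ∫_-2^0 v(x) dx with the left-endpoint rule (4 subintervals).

9.5

Δx = 0.5.
Sum = 0.5·[2 + 4.5 + 6 + 6.5] = 9.5.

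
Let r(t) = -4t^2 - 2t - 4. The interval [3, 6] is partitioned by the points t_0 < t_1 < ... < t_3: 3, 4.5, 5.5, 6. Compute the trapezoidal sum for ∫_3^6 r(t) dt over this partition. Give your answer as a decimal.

Subinterval widths: 1.5, 1, 0.5.
r(3) = -46, r(4.5) = -94, r(5.5) = -136, r(6) = -160.
On each subinterval the trapezoid contributes (Δt_i/2)·[r(t_{i-1}) + r(t_i)].
Sum = -294.

-294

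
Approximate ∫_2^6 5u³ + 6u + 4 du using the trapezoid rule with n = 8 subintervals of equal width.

1722

Δu = (6 − 2)/8 = 0.5.
f(2) = 56, f(2.5) = 97.125, f(3) = 157, f(3.5) = 239.375, f(4) = 348, f(4.5) = 486.625, f(5) = 659, f(5.5) = 868.875, f(6) = 1120.
T_8 = (Δu/2)·[f(u_0) + 2f(u_1) + ... + 2f(u_{7}) + f(u_8)].
Sum = 1722.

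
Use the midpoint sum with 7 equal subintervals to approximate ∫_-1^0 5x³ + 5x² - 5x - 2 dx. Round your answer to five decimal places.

Δx = (0 − (-1))/7 = 1/7.
Midpoints: -13/14, -11/14, -9/14, -0.5, -5/14, -3/14, -1/14.
f(-13/14) = 8097/2744, f(-11/14) = 7107/2744, f(-9/14) = 5357/2744, f(-0.5) = 1.125, f(-5/14) = 537/2744, f(-3/14) = -2053/2744, f(-1/14) = -4443/2744.
Sum = Δx · [f(-13/14) + f(-11/14) + f(-9/14) + ...].
Sum ≈ 0.92092.

0.92092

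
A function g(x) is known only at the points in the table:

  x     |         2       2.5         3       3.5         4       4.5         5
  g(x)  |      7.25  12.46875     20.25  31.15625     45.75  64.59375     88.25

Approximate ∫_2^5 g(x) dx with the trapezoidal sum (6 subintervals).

110.984375

Δx = 0.5.
T_6 = (0.5/2)·[7.25 + 2·12.46875 + 2·20.25 + 2·31.15625 + 2·45.75 + 2·64.59375 + 88.25] = 110.984375.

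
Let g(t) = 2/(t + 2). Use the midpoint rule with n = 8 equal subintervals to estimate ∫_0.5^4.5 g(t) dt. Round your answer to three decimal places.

1.908

Δt = (4.5 − 0.5)/8 = 0.5.
Midpoints: 0.75, 1.25, 1.75, 2.25, 2.75, 3.25, 3.75, 4.25.
g(0.75) = 8/11, g(1.25) = 8/13, g(1.75) = 8/15, g(2.25) = 8/17, g(2.75) = 8/19, g(3.25) = 8/21, g(3.75) = 8/23, g(4.25) = 0.32.
Sum = Δt · [g(0.75) + g(1.25) + g(1.75) + ...].
Sum ≈ 1.908.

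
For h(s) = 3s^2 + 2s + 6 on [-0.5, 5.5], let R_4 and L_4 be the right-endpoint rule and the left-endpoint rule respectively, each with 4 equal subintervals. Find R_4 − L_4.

153

R_4 = 315.75.
L_4 = 162.75.
R_4 − L_4 = 153.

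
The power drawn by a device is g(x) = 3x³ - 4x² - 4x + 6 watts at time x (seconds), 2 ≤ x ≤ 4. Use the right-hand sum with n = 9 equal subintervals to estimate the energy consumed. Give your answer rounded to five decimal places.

106.15638

Δx = (4 − 2)/9 = 2/9.
Right endpoints: 20/9, 22/9, 8/3, 26/9, 28/9, 10/3, 32/9, 34/9, 4.
g(20/9) = 2498/243, g(22/9) = 3922/243, g(8/3) = 214/9, g(26/9) = 8114/243, g(28/9) = 10978/243, g(10/3) = 178/3, g(32/9) = 18482/243, g(34/9) = 23218/243, g(4) = 118.
Sum = Δx · [g(20/9) + g(22/9) + g(8/3) + ...].
Sum ≈ 106.15638.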